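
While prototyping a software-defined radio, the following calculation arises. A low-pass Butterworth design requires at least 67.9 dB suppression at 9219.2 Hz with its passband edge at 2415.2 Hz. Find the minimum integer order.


Butterworth filter order formula:
n = log10(10^(A/10) - 1) / (2 * log10(f_stop/f_pass))
10^(67.9/10) - 1 = 6165949.0186
f_stop/f_pass = 9219.2 / 2415.2 = 3.8172
n = 5.8359 -> ceil = 6

6


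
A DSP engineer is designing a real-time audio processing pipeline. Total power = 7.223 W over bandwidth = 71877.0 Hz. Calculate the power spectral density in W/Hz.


Power spectral density:
PSD = P / BW
    = 7.223 / 71877.0
    = 0.00010049 W/Hz

0.00010049 W/Hz


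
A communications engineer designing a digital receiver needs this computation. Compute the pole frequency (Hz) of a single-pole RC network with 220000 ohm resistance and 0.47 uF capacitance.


Cutoff frequency of a first-order RC filter:
fc = 1 / (2 * pi * R * C)
C = 0.47 uF = 4.7e-07 F
fc = 1 / (2 * pi * 220000 * 4.7e-07)
   = 1 / 0.64968136076237
   = 1.539216 Hz

1.539216 Hz


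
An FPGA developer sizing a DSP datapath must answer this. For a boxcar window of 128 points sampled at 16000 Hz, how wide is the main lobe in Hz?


Main lobe width for a rectangular window:
Width = 2 * fs / N
      = 2 * 16000 / 128
      = 32000 / 128
      = 250.0 Hz

250.0 Hz


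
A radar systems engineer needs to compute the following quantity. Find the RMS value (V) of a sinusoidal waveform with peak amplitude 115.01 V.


RMS voltage for a sinusoidal waveform:
V_rms = V_peak / sqrt(2)
      = 115.01 / 1.414214
      = 81.324 V

81.324 V


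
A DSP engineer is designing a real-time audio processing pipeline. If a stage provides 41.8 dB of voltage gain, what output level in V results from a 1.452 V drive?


Output voltage from dB gain:
V_out = V_in * 10^(gain_dB / 20)
      = 1.452 * 10^(41.8 / 20)
      = 1.452 * 123.026877
      = 178.635 V

178.635 V


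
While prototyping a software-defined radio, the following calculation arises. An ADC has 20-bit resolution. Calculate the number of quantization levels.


Number of quantization levels = 2^N
= 2^20
= 1048576

1048576


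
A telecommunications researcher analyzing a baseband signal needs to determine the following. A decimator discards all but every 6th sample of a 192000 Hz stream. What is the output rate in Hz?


Decimation reduces the sample rate:
fs_out = fs_in / M
       = 192000 / 6
       = 32000.0 Hz

32000.0 Hz


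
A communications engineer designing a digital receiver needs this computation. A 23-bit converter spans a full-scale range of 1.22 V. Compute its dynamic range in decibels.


Dynamic range from full-scale to LSB:
V_min = V_max / 2^bits = 1.22 / 2^23
DR = 20 * log10(V_max / V_min)
   = 20 * log10(2^23)
   = 20 * 23 * log10(2)
   = 138.47 dB

138.47 dB


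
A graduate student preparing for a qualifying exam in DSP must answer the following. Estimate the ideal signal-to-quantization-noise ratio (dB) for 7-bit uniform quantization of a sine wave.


Theoretical SNR for a full-scale sinusoid:
SNR = 6.02 * N + 1.76
    = 6.02 * 7 + 1.76
    = 42.14 + 1.76
    = 43.9 dB

43.9 dB


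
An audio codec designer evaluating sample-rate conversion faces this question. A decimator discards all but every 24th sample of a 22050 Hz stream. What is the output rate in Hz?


Decimation reduces the sample rate:
fs_out = fs_in / M
       = 22050 / 24
       = 918.75 Hz

918.75 Hz


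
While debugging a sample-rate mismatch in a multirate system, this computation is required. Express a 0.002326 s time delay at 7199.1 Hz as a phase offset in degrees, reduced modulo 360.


Phase shift from frequency and time delay:
phi = 360 * f * t_delay
    = 360 * 7199.1 * 0.002326
    = 6028.24 degrees
    mod 360 = 268.24 degrees

268.24 degrees


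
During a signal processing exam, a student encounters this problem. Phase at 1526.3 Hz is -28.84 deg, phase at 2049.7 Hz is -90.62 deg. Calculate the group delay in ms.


Group delay from phase difference:
tau = -d(phi)/d(omega)
d(phi) = -61.78 deg = -1.078264 rad
d(omega) = 2*pi*(2049.7 - 1526.3) = 3288.6192 rad/s
tau = -(-1.078264) / 3288.6192
    = 0.3279 ms

0.3279 ms


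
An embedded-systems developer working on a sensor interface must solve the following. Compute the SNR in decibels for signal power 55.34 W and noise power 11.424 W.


SNR in decibels:
SNR = 10 * log10(Ps / Pn)
    = 10 * log10(55.34 / 11.424)
    = 10 * log10(4.8442)
    = 10 * 0.6852
    = 6.85 dB

6.85 dB


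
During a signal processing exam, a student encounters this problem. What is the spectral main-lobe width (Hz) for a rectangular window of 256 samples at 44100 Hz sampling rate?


Main lobe width for a rectangular window:
Width = 2 * fs / N
      = 2 * 44100 / 256
      = 88200 / 256
      = 344.531 Hz

344.531 Hz


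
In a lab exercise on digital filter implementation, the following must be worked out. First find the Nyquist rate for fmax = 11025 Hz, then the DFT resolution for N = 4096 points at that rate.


Step 1 — Nyquist sampling rate:
fs = 2 * fmax = 2 * 11025 = 22050 Hz

Step 2 — DFT bin spacing:
df = fs / N = 22050 / 4096 = 5.3833 Hz

5.3833 Hz


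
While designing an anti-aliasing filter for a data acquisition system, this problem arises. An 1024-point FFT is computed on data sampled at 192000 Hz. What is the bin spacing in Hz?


DFT frequency resolution:
df = fs / N
   = 192000 / 1024
   = 187.5 Hz

187.5 Hz


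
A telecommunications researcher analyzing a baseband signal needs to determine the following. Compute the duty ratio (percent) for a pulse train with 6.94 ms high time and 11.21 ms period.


Duty cycle as a percentage:
DC = (t_on / T) * 100
   = (6.94 / 11.21) * 100
   = 0.61909 * 100
   = 61.91 %

61.91 %


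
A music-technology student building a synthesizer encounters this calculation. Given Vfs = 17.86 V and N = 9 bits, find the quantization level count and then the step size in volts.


Step 1 — number of quantization levels:
L = 2^N = 2^9 = 512

Step 2 — LSB step size:
delta = Vfs / L
      = 17.86 / 512
      = 0.03488281 V

Levels = 512; step size = 0.03488281 V


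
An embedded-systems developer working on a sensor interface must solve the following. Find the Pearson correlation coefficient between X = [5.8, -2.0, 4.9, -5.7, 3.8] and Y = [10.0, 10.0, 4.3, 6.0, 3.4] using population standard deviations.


Pearson correlation coefficient (population):
r = cov(X,Y) / (std(X) * std(Y))
Mean X = 1.36, Mean Y = 6.74
Cov(X,Y) = -1.6084
Std(X) = 4.457174, Std(Y) = 2.789695
r = -0.1294

-0.1294


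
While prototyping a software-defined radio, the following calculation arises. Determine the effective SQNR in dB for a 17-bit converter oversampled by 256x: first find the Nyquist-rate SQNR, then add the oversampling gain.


Step 1 — baseline SQNR at Nyquist:
SQNR_base = 6.02*N + 1.76
          = 6.02*17 + 1.76
          = 104.1 dB

Step 2 — oversampling processing gain:
G = 10*log10(OSR) = 10*log10(256) = 24.08 dB

Step 3 — total:
SQNR_total = 104.1 + 24.08 = 128.18 dB

Base SQNR = 104.1 dB; oversampled SQNR = 128.18 dB


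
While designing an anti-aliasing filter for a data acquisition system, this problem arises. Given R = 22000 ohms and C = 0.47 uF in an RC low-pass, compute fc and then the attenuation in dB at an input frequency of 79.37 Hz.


Step 1 — cutoff frequency:
fc = 1 / (2*pi*R*C)
C = 0.47 uF = 4.7e-07 F
fc = 1 / (2*pi*22000*4.7e-07)
   = 15.3922 Hz

Step 2 — magnitude at f = 79.37 Hz:
|H(f)| = 1 / sqrt(1 + (f/fc)^2)
f/fc = 79.37 / 15.3922 = 5.156508
|H| = 1 / sqrt(1 + 26.589575) = 0.1903827
|H|_dB = 20*log10(0.1903827) = -14.41 dB

fc = 15.3922 Hz; |H(79.37 Hz)| = -14.41 dB


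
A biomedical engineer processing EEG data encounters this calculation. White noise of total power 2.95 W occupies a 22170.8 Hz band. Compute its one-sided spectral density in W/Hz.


Power spectral density:
PSD = P / BW
    = 2.95 / 22170.8
    = 0.00013306 W/Hz

0.00013306 W/Hz


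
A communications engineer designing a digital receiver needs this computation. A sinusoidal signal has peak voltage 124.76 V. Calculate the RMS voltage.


RMS voltage for a sinusoidal waveform:
V_rms = V_peak / sqrt(2)
      = 124.76 / 1.414214
      = 88.219 V

88.219 V


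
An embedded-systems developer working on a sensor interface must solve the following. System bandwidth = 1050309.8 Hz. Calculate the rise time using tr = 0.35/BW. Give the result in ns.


Rise time from bandwidth relationship:
tr = 0.35 / BW
   = 0.35 / 1050309.8
   = 3.332350131e-07 s
   = 333.235 ns

333.235 ns


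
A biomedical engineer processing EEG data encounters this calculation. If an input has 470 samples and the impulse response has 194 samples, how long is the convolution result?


Linear convolution output length:
L = N + M - 1
  = 470 + 194 - 1
  = 663 samples

663


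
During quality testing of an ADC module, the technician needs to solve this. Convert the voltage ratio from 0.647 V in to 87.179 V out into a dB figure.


Voltage gain in dB:
G = 20 * log10(Vout / Vin)
  = 20 * log10(87.179 / 0.647)
  = 20 * log10(134.743431)
  = 20 * 2.129508
  = 42.59 dB

42.59 dB


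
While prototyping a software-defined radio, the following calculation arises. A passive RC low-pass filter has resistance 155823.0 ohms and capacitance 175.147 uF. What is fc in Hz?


Cutoff frequency of a first-order RC filter:
fc = 1 / (2 * pi * R * C)
C = 175.147 uF = 0.000175147 F
fc = 1 / (2 * pi * 155823.0 * 0.000175147)
   = 1 / 171.48025974438
   = 0.005832 Hz

0.005832 Hz


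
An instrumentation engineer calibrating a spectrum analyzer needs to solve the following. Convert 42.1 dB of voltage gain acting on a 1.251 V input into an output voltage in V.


Output voltage from dB gain:
V_out = V_in * 10^(gain_dB / 20)
      = 1.251 * 10^(42.1 / 20)
      = 1.251 * 127.350308
      = 159.3152 V

159.3152 V


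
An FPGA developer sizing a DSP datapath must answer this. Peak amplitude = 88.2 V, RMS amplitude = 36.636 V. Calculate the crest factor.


Crest factor is the ratio of peak to RMS:
CF = V_peak / V_rms
   = 88.2 / 36.636
   = 2.4075

2.4075


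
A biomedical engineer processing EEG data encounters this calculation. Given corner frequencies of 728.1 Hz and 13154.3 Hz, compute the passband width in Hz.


Bandwidth is the difference of -3dB frequencies:
BW = f_high - f_low
   = 13154.3 - 728.1
   = 12426.2 Hz

12426.2 Hz


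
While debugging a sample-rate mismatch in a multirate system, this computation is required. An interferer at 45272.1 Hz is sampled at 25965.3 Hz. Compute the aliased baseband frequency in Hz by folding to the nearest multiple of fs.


Compute the nearest integer multiple of fs to the signal:
n = round(45272.1 / 25965.3) = 2
f_alias = |45272.1 - 2 * 25965.3|
        = |45272.1 - 51930.6|
        = 6658.5 Hz

6658.5


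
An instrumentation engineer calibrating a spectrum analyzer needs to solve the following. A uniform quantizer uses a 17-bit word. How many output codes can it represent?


Number of quantization levels = 2^N
= 2^17
= 131072

131072


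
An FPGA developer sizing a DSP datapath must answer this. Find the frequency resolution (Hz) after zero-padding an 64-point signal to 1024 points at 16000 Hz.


Frequency resolution after zero-padding:
N_padded = 64 * 16 = 1024
df = fs / N_padded
   = 16000 / 1024
   = 15.625 Hz

15.625 Hz


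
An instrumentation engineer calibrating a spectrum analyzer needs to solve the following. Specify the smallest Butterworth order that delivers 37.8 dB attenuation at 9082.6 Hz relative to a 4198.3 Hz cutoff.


Butterworth filter order formula:
n = log10(10^(A/10) - 1) / (2 * log10(f_stop/f_pass))
10^(37.8/10) - 1 = 6024.5959
f_stop/f_pass = 9082.6 / 4198.3 = 2.1634
n = 5.6394 -> ceil = 6

6


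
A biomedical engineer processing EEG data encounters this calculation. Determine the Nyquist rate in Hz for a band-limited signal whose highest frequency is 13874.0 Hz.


The Nyquist rate is twice the maximum frequency component.
fs_min = 2 * fmax
      = 2 * 13874.0
      = 27748.0 Hz

27748.0


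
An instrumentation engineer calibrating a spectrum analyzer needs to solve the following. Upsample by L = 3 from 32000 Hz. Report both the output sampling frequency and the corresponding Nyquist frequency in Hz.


Step 1 — output sample rate after interpolation by L:
fs_out = L * fs_in = 3 * 32000 = 96000 Hz

Step 2 — Nyquist frequency of the output stream:
f_Nyq = fs_out / 2 = 96000 / 2 = 48000.0 Hz

fs_out = 96000 Hz; f_Nyquist = 48000.0 Hz


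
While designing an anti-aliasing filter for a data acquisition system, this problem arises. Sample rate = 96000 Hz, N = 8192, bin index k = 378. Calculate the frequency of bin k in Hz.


Frequency of DFT bin k:
f_k = k * fs / N
    = 378 * 96000 / 8192
    = 36288000 / 8192
    = 4429.688 Hz

4429.688 Hz


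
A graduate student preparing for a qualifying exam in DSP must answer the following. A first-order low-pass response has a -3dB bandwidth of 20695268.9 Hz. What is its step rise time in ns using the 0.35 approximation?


Rise time from bandwidth relationship:
tr = 0.35 / BW
   = 0.35 / 20695268.9
   = 1.691207791e-08 s
   = 16.9121 ns

16.9121 ns


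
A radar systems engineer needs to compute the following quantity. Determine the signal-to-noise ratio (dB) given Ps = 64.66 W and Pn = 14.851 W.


SNR in decibels:
SNR = 10 * log10(Ps / Pn)
    = 10 * log10(64.66 / 14.851)
    = 10 * log10(4.3539)
    = 10 * 0.6389
    = 6.39 dB

6.39 dB


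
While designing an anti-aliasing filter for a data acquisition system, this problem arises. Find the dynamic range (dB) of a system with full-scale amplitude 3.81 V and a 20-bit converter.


Dynamic range from full-scale to LSB:
V_min = V_max / 2^bits = 3.81 / 2^20
DR = 20 * log10(V_max / V_min)
   = 20 * log10(2^20)
   = 20 * 20 * log10(2)
   = 120.41 dB

120.41 dB


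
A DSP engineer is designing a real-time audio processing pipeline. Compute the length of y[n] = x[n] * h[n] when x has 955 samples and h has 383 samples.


Linear convolution output length:
L = N + M - 1
  = 955 + 383 - 1
  = 1337 samples

1337


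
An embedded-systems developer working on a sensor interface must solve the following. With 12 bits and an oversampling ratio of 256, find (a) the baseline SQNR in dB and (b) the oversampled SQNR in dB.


Step 1 — baseline SQNR at Nyquist:
SQNR_base = 6.02*N + 1.76
          = 6.02*12 + 1.76
          = 74.0 dB

Step 2 — oversampling processing gain:
G = 10*log10(OSR) = 10*log10(256) = 24.08 dB

Step 3 — total:
SQNR_total = 74.0 + 24.08 = 98.08 dB

Base SQNR = 74.0 dB; oversampled SQNR = 98.08 dB


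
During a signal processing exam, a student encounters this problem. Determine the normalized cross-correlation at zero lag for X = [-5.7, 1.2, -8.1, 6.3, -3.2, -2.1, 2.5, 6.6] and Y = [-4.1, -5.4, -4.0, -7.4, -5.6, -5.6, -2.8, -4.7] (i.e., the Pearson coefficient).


Pearson correlation coefficient (population):
r = cov(X,Y) / (std(X) * std(Y))
Mean X = -0.3125, Mean Y = -4.95
Cov(X,Y) = -2.255625
Std(X) = 5.036228, Std(Y) = 1.292285
r = -0.3466

-0.3466


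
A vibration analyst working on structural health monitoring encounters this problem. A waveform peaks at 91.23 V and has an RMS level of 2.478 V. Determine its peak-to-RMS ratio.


Crest factor is the ratio of peak to RMS:
CF = V_peak / V_rms
   = 91.23 / 2.478
   = 36.816

36.816


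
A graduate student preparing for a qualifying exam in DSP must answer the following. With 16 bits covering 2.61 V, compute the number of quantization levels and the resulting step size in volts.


Step 1 — number of quantization levels:
L = 2^N = 2^16 = 65536

Step 2 — LSB step size:
delta = Vfs / L
      = 2.61 / 65536
      = 3.983e-05 V

Levels = 65536; step size = 3.983e-05 V


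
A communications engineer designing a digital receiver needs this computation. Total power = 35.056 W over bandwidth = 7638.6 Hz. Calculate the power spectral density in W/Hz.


Power spectral density:
PSD = P / BW
    = 35.056 / 7638.6
    = 0.00458932 W/Hz

0.00458932 W/Hz


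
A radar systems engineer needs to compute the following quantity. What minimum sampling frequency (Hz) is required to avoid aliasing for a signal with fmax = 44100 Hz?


The Nyquist rate is twice the maximum frequency component.
fs_min = 2 * fmax
      = 2 * 44100
      = 88200 Hz

88200


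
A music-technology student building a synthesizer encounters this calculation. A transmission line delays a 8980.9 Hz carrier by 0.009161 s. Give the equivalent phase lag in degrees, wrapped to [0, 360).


Phase shift from frequency and time delay:
phi = 360 * f * t_delay
    = 360 * 8980.9 * 0.009161
    = 29618.65 degrees
    mod 360 = 98.65 degrees

98.65 degrees


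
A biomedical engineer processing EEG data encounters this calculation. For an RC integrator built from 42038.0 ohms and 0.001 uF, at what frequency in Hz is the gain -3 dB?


Cutoff frequency of a first-order RC filter:
fc = 1 / (2 * pi * R * C)
C = 0.001 uF = 1e-09 F
fc = 1 / (2 * pi * 42038.0 * 1e-09)
   = 1 / 0.00026413254394322
   = 3785.977998 Hz

3785.977998 Hz


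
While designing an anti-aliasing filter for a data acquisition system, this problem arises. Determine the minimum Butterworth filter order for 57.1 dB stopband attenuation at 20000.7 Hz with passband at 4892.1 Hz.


Butterworth filter order formula:
n = log10(10^(A/10) - 1) / (2 * log10(f_stop/f_pass))
10^(57.1/10) - 1 = 512860.384
f_stop/f_pass = 20000.7 / 4892.1 = 4.0884
n = 4.6685 -> ceil = 5

5


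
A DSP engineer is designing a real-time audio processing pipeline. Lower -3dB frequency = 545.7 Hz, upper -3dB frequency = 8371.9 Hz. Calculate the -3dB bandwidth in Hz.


Bandwidth is the difference of -3dB frequencies:
BW = f_high - f_low
   = 8371.9 - 545.7
   = 7826.2 Hz

7826.2 Hz


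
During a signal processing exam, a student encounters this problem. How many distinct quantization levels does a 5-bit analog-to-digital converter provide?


Number of quantization levels = 2^N
= 2^5
= 32

32


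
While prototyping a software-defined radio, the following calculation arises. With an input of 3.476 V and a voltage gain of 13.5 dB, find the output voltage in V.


Output voltage from dB gain:
V_out = V_in * 10^(gain_dB / 20)
      = 3.476 * 10^(13.5 / 20)
      = 3.476 * 4.731513
      = 16.4467 V

16.4467 V


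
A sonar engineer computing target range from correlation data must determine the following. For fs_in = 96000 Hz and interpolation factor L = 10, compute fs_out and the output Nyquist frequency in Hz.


Step 1 — output sample rate after interpolation by L:
fs_out = L * fs_in = 10 * 96000 = 960000 Hz

Step 2 — Nyquist frequency of the output stream:
f_Nyq = fs_out / 2 = 960000 / 2 = 480000.0 Hz

fs_out = 960000 Hz; f_Nyquist = 480000.0 Hz


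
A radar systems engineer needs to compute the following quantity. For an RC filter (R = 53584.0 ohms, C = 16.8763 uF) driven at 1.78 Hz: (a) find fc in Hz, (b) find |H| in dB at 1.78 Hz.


Step 1 — cutoff frequency:
fc = 1 / (2*pi*R*C)
C = 16.8763 uF = 1.68763e-05 F
fc = 1 / (2*pi*53584.0*1.68763e-05)
   = 0.175998 Hz

Step 2 — magnitude at f = 1.78 Hz:
|H(f)| = 1 / sqrt(1 + (f/fc)^2)
f/fc = 1.78 / 0.175998 = 10.113751
|H| = 1 / sqrt(1 + 102.287959) = 0.0983955
|H|_dB = 20*log10(0.0983955) = -20.14 dB

fc = 0.175998 Hz; |H(1.78 Hz)| = -20.14 dB


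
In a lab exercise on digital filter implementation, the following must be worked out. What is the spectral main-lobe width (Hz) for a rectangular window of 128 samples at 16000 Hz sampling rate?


Main lobe width for a rectangular window:
Width = 2 * fs / N
      = 2 * 16000 / 128
      = 32000 / 128
      = 250.0 Hz

250.0 Hz


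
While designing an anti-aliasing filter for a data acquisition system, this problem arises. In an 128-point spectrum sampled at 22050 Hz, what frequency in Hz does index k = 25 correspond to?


Frequency of DFT bin k:
f_k = k * fs / N
    = 25 * 22050 / 128
    = 551250 / 128
    = 4306.641 Hz

4306.641 Hz


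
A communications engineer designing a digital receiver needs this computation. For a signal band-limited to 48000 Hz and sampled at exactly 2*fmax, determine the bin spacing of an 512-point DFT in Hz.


Step 1 — Nyquist sampling rate:
fs = 2 * fmax = 2 * 48000 = 96000 Hz

Step 2 — DFT bin spacing:
df = fs / N = 96000 / 512 = 187.5 Hz

187.5 Hz


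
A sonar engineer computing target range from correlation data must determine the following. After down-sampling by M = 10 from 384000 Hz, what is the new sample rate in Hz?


Decimation reduces the sample rate:
fs_out = fs_in / M
       = 384000 / 10
       = 38400.0 Hz

38400.0 Hz


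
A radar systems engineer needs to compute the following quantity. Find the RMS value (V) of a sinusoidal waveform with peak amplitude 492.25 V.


RMS voltage for a sinusoidal waveform:
V_rms = V_peak / sqrt(2)
      = 492.25 / 1.414214
      = 348.073 V

348.073 V


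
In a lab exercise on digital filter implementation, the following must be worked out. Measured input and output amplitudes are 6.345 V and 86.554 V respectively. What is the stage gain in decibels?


Voltage gain in dB:
G = 20 * log10(Vout / Vin)
  = 20 * log10(86.554 / 6.345)
  = 20 * log10(13.641292)
  = 20 * 1.134856
  = 22.7 dB

22.7 dB


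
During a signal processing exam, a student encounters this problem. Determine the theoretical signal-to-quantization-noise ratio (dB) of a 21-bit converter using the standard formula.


Theoretical SNR for a full-scale sinusoid:
SNR = 6.02 * N + 1.76
    = 6.02 * 21 + 1.76
    = 126.42 + 1.76
    = 128.18 dB

128.18 dB


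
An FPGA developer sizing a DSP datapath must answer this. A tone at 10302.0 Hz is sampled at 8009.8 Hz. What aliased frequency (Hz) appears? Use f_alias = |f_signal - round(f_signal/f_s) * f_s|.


Compute the nearest integer multiple of fs to the signal:
n = round(10302.0 / 8009.8) = 1
f_alias = |10302.0 - 1 * 8009.8|
        = |10302.0 - 8009.8|
        = 2292.2 Hz

2292.2


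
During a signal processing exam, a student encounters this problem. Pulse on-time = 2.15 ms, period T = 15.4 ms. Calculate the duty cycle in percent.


Duty cycle as a percentage:
DC = (t_on / T) * 100
   = (2.15 / 15.4) * 100
   = 0.13961 * 100
   = 13.96 %

13.96 %


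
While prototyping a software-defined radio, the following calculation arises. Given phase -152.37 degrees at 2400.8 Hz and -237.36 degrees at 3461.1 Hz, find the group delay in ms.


Group delay from phase difference:
tau = -d(phi)/d(omega)
d(phi) = -84.99 deg = -1.483355 rad
d(omega) = 2*pi*(3461.1 - 2400.8) = 6662.0614 rad/s
tau = -(-1.483355) / 6662.0614
    = 0.2227 ms

0.2227 ms


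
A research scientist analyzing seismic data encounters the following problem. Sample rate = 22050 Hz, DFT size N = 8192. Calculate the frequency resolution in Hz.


DFT frequency resolution:
df = fs / N
   = 22050 / 8192
   = 2.6917 Hz

2.6917 Hz


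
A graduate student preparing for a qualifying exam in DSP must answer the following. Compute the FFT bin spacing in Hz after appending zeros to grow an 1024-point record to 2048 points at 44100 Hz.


Frequency resolution after zero-padding:
N_padded = 1024 * 2 = 2048
df = fs / N_padded
   = 44100 / 2048
   = 21.5332 Hz

21.5332 Hz


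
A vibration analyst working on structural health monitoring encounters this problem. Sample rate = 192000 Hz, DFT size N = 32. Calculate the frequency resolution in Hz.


DFT frequency resolution:
df = fs / N
   = 192000 / 32
   = 6000.0 Hz

6000.0 Hz


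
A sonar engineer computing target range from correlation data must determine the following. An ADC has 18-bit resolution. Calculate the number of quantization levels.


Number of quantization levels = 2^N
= 2^18
= 262144

262144


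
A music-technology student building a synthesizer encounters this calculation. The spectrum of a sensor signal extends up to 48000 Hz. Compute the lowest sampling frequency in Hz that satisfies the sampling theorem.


The Nyquist rate is twice the maximum frequency component.
fs_min = 2 * fmax
      = 2 * 48000
      = 96000 Hz

96000


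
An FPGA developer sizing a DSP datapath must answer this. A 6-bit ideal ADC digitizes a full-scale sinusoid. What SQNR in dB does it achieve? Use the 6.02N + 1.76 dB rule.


Theoretical SNR for a full-scale sinusoid:
SNR = 6.02 * N + 1.76
    = 6.02 * 6 + 1.76
    = 36.12 + 1.76
    = 37.88 dB

37.88 dB


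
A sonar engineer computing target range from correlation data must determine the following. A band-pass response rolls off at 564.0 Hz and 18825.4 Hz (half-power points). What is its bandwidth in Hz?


Bandwidth is the difference of -3dB frequencies:
BW = f_high - f_low
   = 18825.4 - 564.0
   = 18261.4 Hz

18261.4 Hz


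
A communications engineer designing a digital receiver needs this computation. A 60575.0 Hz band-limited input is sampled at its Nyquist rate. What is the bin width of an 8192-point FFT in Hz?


Step 1 — Nyquist sampling rate:
fs = 2 * fmax = 2 * 60575.0 = 121150.0 Hz

Step 2 — DFT bin spacing:
df = fs / N = 121150.0 / 8192 = 14.7888 Hz

14.7888 Hz


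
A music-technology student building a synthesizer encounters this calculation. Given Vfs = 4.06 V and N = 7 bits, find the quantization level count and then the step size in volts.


Step 1 — number of quantization levels:
L = 2^N = 2^7 = 128

Step 2 — LSB step size:
delta = Vfs / L
      = 4.06 / 128
      = 0.03171875 V

Levels = 128; step size = 0.03171875 V


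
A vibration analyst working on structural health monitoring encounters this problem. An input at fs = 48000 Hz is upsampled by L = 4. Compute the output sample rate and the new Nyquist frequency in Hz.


Step 1 — output sample rate after interpolation by L:
fs_out = L * fs_in = 4 * 48000 = 192000 Hz

Step 2 — Nyquist frequency of the output stream:
f_Nyq = fs_out / 2 = 192000 / 2 = 96000.0 Hz

fs_out = 192000 Hz; f_Nyquist = 96000.0 Hz


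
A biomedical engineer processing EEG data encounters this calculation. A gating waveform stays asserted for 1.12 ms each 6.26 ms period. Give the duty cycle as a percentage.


Duty cycle as a percentage:
DC = (t_on / T) * 100
   = (1.12 / 6.26) * 100
   = 0.178914 * 100
   = 17.89 %

17.89 %


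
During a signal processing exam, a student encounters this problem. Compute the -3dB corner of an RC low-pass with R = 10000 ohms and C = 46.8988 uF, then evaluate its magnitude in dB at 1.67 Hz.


Step 1 — cutoff frequency:
fc = 1 / (2*pi*R*C)
C = 46.8988 uF = 4.68988e-05 F
fc = 1 / (2*pi*10000*4.68988e-05)
   = 0.339358 Hz

Step 2 — magnitude at f = 1.67 Hz:
|H(f)| = 1 / sqrt(1 + (f/fc)^2)
f/fc = 1.67 / 0.339358 = 4.921057
|H| = 1 / sqrt(1 + 24.216802) = 0.1991384
|H|_dB = 20*log10(0.1991384) = -14.02 dB

fc = 0.339358 Hz; |H(1.67 Hz)| = -14.02 dB


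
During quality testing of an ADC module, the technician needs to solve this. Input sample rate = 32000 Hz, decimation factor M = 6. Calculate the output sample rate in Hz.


Decimation reduces the sample rate:
fs_out = fs_in / M
       = 32000 / 6
       = 5333.3333 Hz

5333.3333 Hz


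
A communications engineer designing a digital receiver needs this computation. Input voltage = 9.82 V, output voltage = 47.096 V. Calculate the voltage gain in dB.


Voltage gain in dB:
G = 20 * log10(Vout / Vin)
  = 20 * log10(47.096 / 9.82)
  = 20 * log10(4.795927)
  = 20 * 0.680873
  = 13.62 dB

13.62 dB


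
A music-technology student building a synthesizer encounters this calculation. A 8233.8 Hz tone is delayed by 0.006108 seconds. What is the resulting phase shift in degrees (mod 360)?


Phase shift from frequency and time delay:
phi = 360 * f * t_delay
    = 360 * 8233.8 * 0.006108
    = 18105.14 degrees
    mod 360 = 105.14 degrees

105.14 degrees


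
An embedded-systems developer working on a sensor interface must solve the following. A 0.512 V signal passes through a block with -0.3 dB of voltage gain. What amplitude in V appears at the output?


Output voltage from dB gain:
V_out = V_in * 10^(gain_dB / 20)
      = 0.512 * 10^(-0.3 / 20)
      = 0.512 * 0.966051
      = 0.4946 V

0.4946 V


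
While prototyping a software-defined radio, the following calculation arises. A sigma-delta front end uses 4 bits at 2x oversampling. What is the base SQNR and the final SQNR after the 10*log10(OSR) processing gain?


Step 1 — baseline SQNR at Nyquist:
SQNR_base = 6.02*N + 1.76
          = 6.02*4 + 1.76
          = 25.84 dB

Step 2 — oversampling processing gain:
G = 10*log10(OSR) = 10*log10(2) = 3.01 dB

Step 3 — total:
SQNR_total = 25.84 + 3.01 = 28.85 dB

Base SQNR = 25.84 dB; oversampled SQNR = 28.85 dB


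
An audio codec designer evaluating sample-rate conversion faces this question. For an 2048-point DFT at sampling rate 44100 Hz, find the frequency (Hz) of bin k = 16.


Frequency of DFT bin k:
f_k = k * fs / N
    = 16 * 44100 / 2048
    = 705600 / 2048
    = 344.531 Hz

344.531 Hz


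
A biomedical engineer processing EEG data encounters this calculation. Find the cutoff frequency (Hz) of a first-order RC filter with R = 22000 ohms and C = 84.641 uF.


Cutoff frequency of a first-order RC filter:
fc = 1 / (2 * pi * R * C)
C = 84.641 uF = 8.4641e-05 F
fc = 1 / (2 * pi * 22000 * 8.4641e-05)
   = 1 / 11.69993192687
   = 0.085471 Hz

0.085471 Hz


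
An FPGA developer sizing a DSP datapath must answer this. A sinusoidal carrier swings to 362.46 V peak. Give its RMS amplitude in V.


RMS voltage for a sinusoidal waveform:
V_rms = V_peak / sqrt(2)
      = 362.46 / 1.414214
      = 256.298 V

256.298 V


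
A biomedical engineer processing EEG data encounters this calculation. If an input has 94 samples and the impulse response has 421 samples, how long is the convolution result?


Linear convolution output length:
L = N + M - 1
  = 94 + 421 - 1
  = 514 samples

514


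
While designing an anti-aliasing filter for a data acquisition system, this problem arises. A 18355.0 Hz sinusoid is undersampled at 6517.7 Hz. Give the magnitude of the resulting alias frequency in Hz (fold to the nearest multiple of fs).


Compute the nearest integer multiple of fs to the signal:
n = round(18355.0 / 6517.7) = 3
f_alias = |18355.0 - 3 * 6517.7|
        = |18355.0 - 19553.1|
        = 1198.1 Hz

1198.1


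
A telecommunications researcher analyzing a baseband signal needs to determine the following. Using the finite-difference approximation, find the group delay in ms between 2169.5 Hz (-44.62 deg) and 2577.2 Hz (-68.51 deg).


Group delay from phase difference:
tau = -d(phi)/d(omega)
d(phi) = -23.89 deg = -0.416959 rad
d(omega) = 2*pi*(2577.2 - 2169.5) = 2561.6546 rad/s
tau = -(-0.416959) / 2561.6546
    = 0.1628 ms

0.1628 ms


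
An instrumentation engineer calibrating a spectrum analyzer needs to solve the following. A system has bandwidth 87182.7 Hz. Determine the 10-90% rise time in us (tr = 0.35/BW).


Rise time from bandwidth relationship:
tr = 0.35 / BW
   = 0.35 / 87182.7
   = 4.014557934e-06 s
   = 4.0146 us

4.0146 us


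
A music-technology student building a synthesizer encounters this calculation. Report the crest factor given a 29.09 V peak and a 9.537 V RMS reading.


Crest factor is the ratio of peak to RMS:
CF = V_peak / V_rms
   = 29.09 / 9.537
   = 3.0502

3.0502


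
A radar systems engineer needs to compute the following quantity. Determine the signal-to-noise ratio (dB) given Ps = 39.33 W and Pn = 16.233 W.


SNR in decibels:
SNR = 10 * log10(Ps / Pn)
    = 10 * log10(39.33 / 16.233)
    = 10 * log10(2.4228)
    = 10 * 0.3843
    = 3.84 dB

3.84 dB


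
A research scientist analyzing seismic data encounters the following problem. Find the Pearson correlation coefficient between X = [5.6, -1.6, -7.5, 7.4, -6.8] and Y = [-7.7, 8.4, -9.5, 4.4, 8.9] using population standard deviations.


Pearson correlation coefficient (population):
r = cov(X,Y) / (std(X) * std(Y))
Mean X = -0.58, Mean Y = 0.9
Cov(X,Y) = -2.132
Std(X) = 6.156103, Std(Y) = 7.932465
r = -0.0437

-0.0437


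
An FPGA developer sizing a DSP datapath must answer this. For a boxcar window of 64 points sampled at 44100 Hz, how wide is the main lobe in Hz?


Main lobe width for a rectangular window:
Width = 2 * fs / N
      = 2 * 44100 / 64
      = 88200 / 64
      = 1378.125 Hz

1378.125 Hz


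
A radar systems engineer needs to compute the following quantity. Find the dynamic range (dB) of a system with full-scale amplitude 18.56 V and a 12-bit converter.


Dynamic range from full-scale to LSB:
V_min = V_max / 2^bits = 18.56 / 2^12
DR = 20 * log10(V_max / V_min)
   = 20 * log10(2^12)
   = 20 * 12 * log10(2)
   = 72.25 dB

72.25 dB


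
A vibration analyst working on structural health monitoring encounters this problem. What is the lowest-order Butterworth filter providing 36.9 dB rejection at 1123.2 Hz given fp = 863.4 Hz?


Butterworth filter order formula:
n = log10(10^(A/10) - 1) / (2 * log10(f_stop/f_pass))
10^(36.9/10) - 1 = 4896.7882
f_stop/f_pass = 1123.2 / 863.4 = 1.3009
n = 16.1491 -> ceil = 17

17


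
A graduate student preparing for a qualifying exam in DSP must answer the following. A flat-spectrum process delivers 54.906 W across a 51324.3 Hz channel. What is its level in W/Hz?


Power spectral density:
PSD = P / BW
    = 54.906 / 51324.3
    = 0.00106979 W/Hz

0.00106979 W/Hz


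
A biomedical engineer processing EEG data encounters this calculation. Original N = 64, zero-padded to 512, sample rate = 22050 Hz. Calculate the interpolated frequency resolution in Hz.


Frequency resolution after zero-padding:
N_padded = 64 * 8 = 512
df = fs / N_padded
   = 22050 / 512
   = 43.0664 Hz

43.0664 Hz


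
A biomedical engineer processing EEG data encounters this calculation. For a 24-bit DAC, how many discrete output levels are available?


Number of quantization levels = 2^N
= 2^24
= 16777216

16777216


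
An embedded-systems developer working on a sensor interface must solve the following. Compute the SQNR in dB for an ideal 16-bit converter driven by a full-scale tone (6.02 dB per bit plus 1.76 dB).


Theoretical SNR for a full-scale sinusoid:
SNR = 6.02 * N + 1.76
    = 6.02 * 16 + 1.76
    = 96.32 + 1.76
    = 98.08 dB

98.08 dB


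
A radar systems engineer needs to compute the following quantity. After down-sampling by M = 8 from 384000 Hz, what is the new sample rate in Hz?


Decimation reduces the sample rate:
fs_out = fs_in / M
       = 384000 / 8
       = 48000.0 Hz

48000.0 Hz


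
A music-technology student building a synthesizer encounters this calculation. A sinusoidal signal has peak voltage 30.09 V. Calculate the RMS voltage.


RMS voltage for a sinusoidal waveform:
V_rms = V_peak / sqrt(2)
      = 30.09 / 1.414214
      = 21.277 V

21.277 V


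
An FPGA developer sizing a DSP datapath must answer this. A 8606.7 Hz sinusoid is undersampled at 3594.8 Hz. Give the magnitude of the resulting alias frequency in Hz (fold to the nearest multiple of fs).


Compute the nearest integer multiple of fs to the signal:
n = round(8606.7 / 3594.8) = 2
f_alias = |8606.7 - 2 * 3594.8|
        = |8606.7 - 7189.6|
        = 1417.1 Hz

1417.1


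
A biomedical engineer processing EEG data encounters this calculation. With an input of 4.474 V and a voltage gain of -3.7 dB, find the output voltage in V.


Output voltage from dB gain:
V_out = V_in * 10^(gain_dB / 20)
      = 4.474 * 10^(-3.7 / 20)
      = 4.474 * 0.653131
      = 2.9221 V

2.9221 V


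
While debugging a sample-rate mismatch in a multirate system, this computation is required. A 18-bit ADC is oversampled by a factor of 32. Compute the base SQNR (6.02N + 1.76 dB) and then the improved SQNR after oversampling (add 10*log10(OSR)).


Step 1 — baseline SQNR at Nyquist:
SQNR_base = 6.02*N + 1.76
          = 6.02*18 + 1.76
          = 110.12 dB

Step 2 — oversampling processing gain:
G = 10*log10(OSR) = 10*log10(32) = 15.05 dB

Step 3 — total:
SQNR_total = 110.12 + 15.05 = 125.17 dB

Base SQNR = 110.12 dB; oversampled SQNR = 125.17 dB


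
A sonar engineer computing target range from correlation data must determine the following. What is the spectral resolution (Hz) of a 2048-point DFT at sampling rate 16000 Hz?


DFT frequency resolution:
df = fs / N
   = 16000 / 2048
   = 7.8125 Hz

7.8125 Hz


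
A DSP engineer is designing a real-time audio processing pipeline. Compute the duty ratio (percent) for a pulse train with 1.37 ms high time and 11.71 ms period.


Duty cycle as a percentage:
DC = (t_on / T) * 100
   = (1.37 / 11.71) * 100
   = 0.116994 * 100
   = 11.7 %

11.7 %


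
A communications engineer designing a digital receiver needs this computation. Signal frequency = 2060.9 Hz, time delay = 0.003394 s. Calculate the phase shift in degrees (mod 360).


Phase shift from frequency and time delay:
phi = 360 * f * t_delay
    = 360 * 2060.9 * 0.003394
    = 2518.09 degrees
    mod 360 = 358.09 degrees

358.09 degrees


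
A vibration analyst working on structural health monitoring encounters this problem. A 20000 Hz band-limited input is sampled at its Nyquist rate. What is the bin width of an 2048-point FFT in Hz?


Step 1 — Nyquist sampling rate:
fs = 2 * fmax = 2 * 20000 = 40000 Hz

Step 2 — DFT bin spacing:
df = fs / N = 40000 / 2048 = 19.5312 Hz

19.5312 Hz


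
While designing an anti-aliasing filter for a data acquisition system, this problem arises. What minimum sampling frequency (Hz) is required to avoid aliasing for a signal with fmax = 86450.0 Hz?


The Nyquist rate is twice the maximum frequency component.
fs_min = 2 * fmax
      = 2 * 86450.0
      = 172900.0 Hz

172900.0


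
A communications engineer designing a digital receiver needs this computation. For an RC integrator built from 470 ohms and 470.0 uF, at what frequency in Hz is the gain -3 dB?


Cutoff frequency of a first-order RC filter:
fc = 1 / (2 * pi * R * C)
C = 470.0 uF = 0.00047 F
fc = 1 / (2 * pi * 470 * 0.00047)
   = 1 / 1.387955634356
   = 0.720484 Hz

0.720484 Hz


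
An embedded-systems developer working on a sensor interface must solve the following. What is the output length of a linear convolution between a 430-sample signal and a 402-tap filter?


Linear convolution output length:
L = N + M - 1
  = 430 + 402 - 1
  = 831 samples

831


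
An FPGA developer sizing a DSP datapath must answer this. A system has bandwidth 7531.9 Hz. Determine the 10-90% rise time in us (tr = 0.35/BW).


Rise time from bandwidth relationship:
tr = 0.35 / BW
   = 0.35 / 7531.9
   = 4.646901844e-05 s
   = 46.469 us

46.469 us


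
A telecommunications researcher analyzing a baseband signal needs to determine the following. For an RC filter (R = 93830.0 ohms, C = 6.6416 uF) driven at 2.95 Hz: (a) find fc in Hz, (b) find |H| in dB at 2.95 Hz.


Step 1 — cutoff frequency:
fc = 1 / (2*pi*R*C)
C = 6.6416 uF = 6.6416e-06 F
fc = 1 / (2*pi*93830.0*6.6416e-06)
   = 0.255391 Hz

Step 2 — magnitude at f = 2.95 Hz:
|H(f)| = 1 / sqrt(1 + (f/fc)^2)
f/fc = 2.95 / 0.255391 = 11.550916
|H| = 1 / sqrt(1 + 133.42366) = 0.0862506
|H|_dB = 20*log10(0.0862506) = -21.28 dB

fc = 0.255391 Hz; |H(2.95 Hz)| = -21.28 dB


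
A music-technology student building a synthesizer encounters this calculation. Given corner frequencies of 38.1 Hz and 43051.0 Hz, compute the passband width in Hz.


Bandwidth is the difference of -3dB frequencies:
BW = f_high - f_low
   = 43051.0 - 38.1
   = 43012.9 Hz

43012.9 Hz


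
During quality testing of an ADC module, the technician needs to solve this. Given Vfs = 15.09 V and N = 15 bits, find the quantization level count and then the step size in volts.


Step 1 — number of quantization levels:
L = 2^N = 2^15 = 32768

Step 2 — LSB step size:
delta = Vfs / L
      = 15.09 / 32768
      = 0.00046051 V

Levels = 32768; step size = 0.00046051 V
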